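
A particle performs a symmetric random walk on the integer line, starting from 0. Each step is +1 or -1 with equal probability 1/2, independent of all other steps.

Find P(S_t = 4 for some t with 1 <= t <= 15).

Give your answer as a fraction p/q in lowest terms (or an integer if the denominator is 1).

Count via complement. Let g(t,s) = #length-t paths at position s with S_1..S_t all ≠ 4.
g(t,s) = g(t-1,s-1) + g(t-1,s+1) for s ≠ 4; g(t,4) = 0.
t=0: g(0,0)=1
t=1: g(1,-1)=1 g(1,1)=1
t=2: g(2,-2)=1 g(2,0)=2 g(2,2)=1
t=3: g(3,-3)=1 g(3,-1)=3 g(3,1)=3 g(3,3)=1
t=4: g(4,-4)=1 g(4,-2)=4 g(4,0)=6 g(4,2)=4
t=5: g(5,-5)=1 g(5,-3)=5 g(5,-1)=10 g(5,1)=10 g(5,3)=4
t=6: g(6,-6)=1 g(6,-4)=6 g(6,-2)=15 g(6,0)=20 g(6,2)=14
t=7: g(7,-7)=1 g(7,-5)=7 g(7,-3)=21 g(7,-1)=35 g(7,1)=34 g(7,3)=14
t=8: g(8,-8)=1 g(8,-6)=8 g(8,-4)=28 g(8,-2)=56 g(8,0)=69 g(8,2)=48
t=9: g(9,-9)=1 g(9,-7)=9 g(9,-5)=36 g(9,-3)=84 g(9,-1)=125 g(9,1)=117 g(9,3)=48
t=10: g(10,-10)=1 g(10,-8)=10 g(10,-6)=45 g(10,-4)=120 g(10,-2)=209 g(10,0)=242 g(10,2)=165
t=11: g(11,-11)=1 g(11,-9)=11 g(11,-7)=55 g(11,-5)=165 g(11,-3)=329 g(11,-1)=451 g(11,1)=407 g(11,3)=165
t=12: g(12,-12)=1 g(12,-10)=12 g(12,-8)=66 g(12,-6)=220 g(12,-4)=494 g(12,-2)=780 g(12,0)=858 g(12,2)=572
t=13: g(13,-13)=1 g(13,-11)=13 g(13,-9)=78 g(13,-7)=286 g(13,-5)=714 g(13,-3)=1274 g(13,-1)=1638 g(13,1)=1430 g(13,3)=572
t=14: g(14,-14)=1 g(14,-12)=14 g(14,-10)=91 g(14,-8)=364 g(14,-6)=1000 g(14,-4)=1988 g(14,-2)=2912 g(14,0)=3068 g(14,2)=2002
t=15: g(15,-15)=1 g(15,-13)=15 g(15,-11)=105 g(15,-9)=455 g(15,-7)=1364 g(15,-5)=2988 g(15,-3)=4900 g(15,-1)=5980 g(15,1)=5070 g(15,3)=2002
Paths never hitting 4: Σ_s g(15,s) = 22880
Paths hitting 4: 2^15 - 22880 = 9888
P = 9888/32768 = 309/1024

Answer: 309/1024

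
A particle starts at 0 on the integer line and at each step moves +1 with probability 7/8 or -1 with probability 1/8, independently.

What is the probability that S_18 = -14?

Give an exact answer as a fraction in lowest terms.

Answer: 7497/18014398509481984

Derivation:
To reach position -14 after 18 steps: need 2 steps of +1 and 16 steps of -1.
Number of such sequences: C(18,2) = 153
Each has probability (7/8)^2 · (1/8)^16 = 49/18014398509481984
P = 153 · 49/18014398509481984 = 7497/18014398509481984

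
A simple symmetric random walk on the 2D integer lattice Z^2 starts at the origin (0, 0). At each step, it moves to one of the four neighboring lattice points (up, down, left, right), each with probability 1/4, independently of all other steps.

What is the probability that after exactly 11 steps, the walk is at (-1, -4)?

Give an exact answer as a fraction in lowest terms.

Let h be the number of horizontal steps (so 11-h are vertical). To end at (-1,-4) need (h-1)/2 right-steps and ((11-h)-4)/2 up-steps.
Sum over h with 1 ≤ h ≤ 7, h ≡ 1 (mod 2), 11-h ≡ 0 (mod 2):
h=1: C(11,1)·C(1,0)·C(10,3) = 11·1·120 = 1320
h=3: C(11,3)·C(3,1)·C(8,2) = 165·3·28 = 13860
h=5: C(11,5)·C(5,2)·C(6,1) = 462·10·6 = 27720
h=7: C(11,7)·C(7,3)·C(4,0) = 330·35·1 = 11550
Total favorable: 54450
Total paths: 4^11 = 4194304
P = 54450/4194304 = 27225/2097152

Answer: 27225/2097152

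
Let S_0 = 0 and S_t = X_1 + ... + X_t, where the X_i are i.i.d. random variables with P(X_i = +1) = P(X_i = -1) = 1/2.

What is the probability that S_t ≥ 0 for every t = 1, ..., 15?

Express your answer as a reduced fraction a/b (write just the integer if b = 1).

Answer: 6435/32768

Derivation:
Let f(t,s) = #length-t paths at position s with S_1..S_t all ≥ 0.
f(t,s) = f(t-1,s-1) + f(t-1,s+1) for s ≥ 0; f(t,s) = 0 for s < 0.
t=0: f(0,0)=1
t=1: f(1,1)=1
t=2: f(2,0)=1 f(2,2)=1
t=3: f(3,1)=2 f(3,3)=1
t=4: f(4,0)=2 f(4,2)=3 f(4,4)=1
t=5: f(5,1)=5 f(5,3)=4 f(5,5)=1
t=6: f(6,0)=5 f(6,2)=9 f(6,4)=5 f(6,6)=1
t=7: f(7,1)=14 f(7,3)=14 f(7,5)=6 f(7,7)=1
t=8: f(8,0)=14 f(8,2)=28 f(8,4)=20 f(8,6)=7 f(8,8)=1
t=9: f(9,1)=42 f(9,3)=48 f(9,5)=27 f(9,7)=8 f(9,9)=1
t=10: f(10,0)=42 f(10,2)=90 f(10,4)=75 f(10,6)=35 f(10,8)=9 f(10,10)=1
t=11: f(11,1)=132 f(11,3)=165 f(11,5)=110 f(11,7)=44 f(11,9)=10 f(11,11)=1
t=12: f(12,0)=132 f(12,2)=297 f(12,4)=275 f(12,6)=154 f(12,8)=54 f(12,10)=11 f(12,12)=1
t=13: f(13,1)=429 f(13,3)=572 f(13,5)=429 f(13,7)=208 f(13,9)=65 f(13,11)=12 f(13,13)=1
t=14: f(14,0)=429 f(14,2)=1001 f(14,4)=1001 f(14,6)=637 f(14,8)=273 f(14,10)=77 f(14,12)=13 f(14,14)=1
t=15: f(15,1)=1430 f(15,3)=2002 f(15,5)=1638 f(15,7)=910 f(15,9)=350 f(15,11)=90 f(15,13)=14 f(15,15)=1
Σ_s f(15,s) = 6435
P = 6435/32768 = 6435/32768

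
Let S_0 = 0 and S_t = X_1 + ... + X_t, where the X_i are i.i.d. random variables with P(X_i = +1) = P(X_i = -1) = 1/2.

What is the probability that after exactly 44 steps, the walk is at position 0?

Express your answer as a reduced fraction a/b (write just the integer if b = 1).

To return to 0 after 44 steps: need exactly 22 steps of +1 and 22 of -1.
Favorable paths: C(44,22) = 2104098963720
Total paths: 2^44 = 17592186044416
P = 2104098963720/17592186044416 = 263012370465/2199023255552

Answer: 263012370465/2199023255552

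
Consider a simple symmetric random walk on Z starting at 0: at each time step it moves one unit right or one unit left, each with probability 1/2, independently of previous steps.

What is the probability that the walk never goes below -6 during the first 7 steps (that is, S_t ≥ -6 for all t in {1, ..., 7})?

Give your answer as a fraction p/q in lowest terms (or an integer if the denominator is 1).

Let f(t,s) = #length-t paths at position s with S_1..S_t all ≥ -6.
f(t,s) = f(t-1,s-1) + f(t-1,s+1) for s ≥ -6; f(t,s) = 0 for s < -6.
t=0: f(0,0)=1
t=1: f(1,-1)=1 f(1,1)=1
t=2: f(2,-2)=1 f(2,0)=2 f(2,2)=1
t=3: f(3,-3)=1 f(3,-1)=3 f(3,1)=3 f(3,3)=1
t=4: f(4,-4)=1 f(4,-2)=4 f(4,0)=6 f(4,2)=4 f(4,4)=1
t=5: f(5,-5)=1 f(5,-3)=5 f(5,-1)=10 f(5,1)=10 f(5,3)=5 f(5,5)=1
t=6: f(6,-6)=1 f(6,-4)=6 f(6,-2)=15 f(6,0)=20 f(6,2)=15 f(6,4)=6 f(6,6)=1
t=7: f(7,-5)=7 f(7,-3)=21 f(7,-1)=35 f(7,1)=35 f(7,3)=21 f(7,5)=7 f(7,7)=1
Σ_s f(7,s) = 127
P = 127/128 = 127/128

Answer: 127/128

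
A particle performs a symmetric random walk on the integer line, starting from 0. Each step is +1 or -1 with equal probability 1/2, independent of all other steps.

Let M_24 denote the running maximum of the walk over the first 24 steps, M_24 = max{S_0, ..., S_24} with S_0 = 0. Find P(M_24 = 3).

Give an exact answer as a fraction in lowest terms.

Let M_24 = max(S_0,...,S_24). Use the reflection principle: for j ≥ 1, #{paths with M_24 ≥ j} = #{S_24 ≥ j} + #{S_24 ≥ j+1}.
By reflection, #{M_24 ≥ 3} = #{S_24 ≥ 3} + #{S_24 ≥ 4} = 4540386 + 4540386 = 9080772.
#{M_24 ≥ 4} = #{S_24 ≥ 4} + #{S_24 ≥ 5} = 4540386 + 2579130 = 7119516.
#{M_24 = 3} = 9080772 - 7119516 = 1961256.
P(M_24 = 3) = 1961256/16777216 = 245157/2097152

Answer: 245157/2097152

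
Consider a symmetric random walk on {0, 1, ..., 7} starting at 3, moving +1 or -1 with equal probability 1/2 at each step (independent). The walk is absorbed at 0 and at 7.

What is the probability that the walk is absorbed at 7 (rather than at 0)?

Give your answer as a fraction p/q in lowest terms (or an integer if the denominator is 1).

Answer: 3/7

Derivation:
Symmetric walk (p = 1/2): the harmonic-function argument gives P(hit 7 before 0 | start at 3) = a/N.
P = 3/7 = 3/7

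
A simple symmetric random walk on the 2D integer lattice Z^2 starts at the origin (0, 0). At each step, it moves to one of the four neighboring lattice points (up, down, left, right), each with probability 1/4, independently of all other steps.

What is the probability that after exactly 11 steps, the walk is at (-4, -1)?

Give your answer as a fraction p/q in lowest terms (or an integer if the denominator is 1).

Let h be the number of horizontal steps (so 11-h are vertical). To end at (-4,-1) need (h-4)/2 right-steps and ((11-h)-1)/2 up-steps.
Sum over h with 4 ≤ h ≤ 10, h ≡ 0 (mod 2), 11-h ≡ 1 (mod 2):
h=4: C(11,4)·C(4,0)·C(7,3) = 330·1·35 = 11550
h=6: C(11,6)·C(6,1)·C(5,2) = 462·6·10 = 27720
h=8: C(11,8)·C(8,2)·C(3,1) = 165·28·3 = 13860
h=10: C(11,10)·C(10,3)·C(1,0) = 11·120·1 = 1320
Total favorable: 54450
Total paths: 4^11 = 4194304
P = 54450/4194304 = 27225/2097152

Answer: 27225/2097152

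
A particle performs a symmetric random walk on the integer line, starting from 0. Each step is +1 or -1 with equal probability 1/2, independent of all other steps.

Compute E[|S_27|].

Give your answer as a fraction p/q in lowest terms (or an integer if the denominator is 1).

S_27 takes values m ≡ 1 (mod 2) with |m| ≤ 27; P(S_27=m) = C(27,(27+m)/2)/2^27.
Total paths: 2^27 = 134217728
Distribution: P(S=-27)=1/134217728, P(S=-25)=27/134217728, P(S=-23)=351/134217728, P(S=-21)=2925/134217728, P(S=-19)=17550/134217728, P(S=-17)=80730/134217728, P(S=-15)=296010/134217728, P(S=-13)=888030/134217728, P(S=-11)=2220075/134217728, P(S=-9)=4686825/134217728, P(S=-7)=8436285/134217728, P(S=-5)=13037895/134217728, P(S=-3)=17383860/134217728, P(S=-1)=20058300/134217728, P(S=1)=20058300/134217728, P(S=3)=17383860/134217728, P(S=5)=13037895/134217728, P(S=7)=8436285/134217728, P(S=9)=4686825/134217728, P(S=11)=2220075/134217728, P(S=13)=888030/134217728, P(S=15)=296010/134217728, P(S=17)=80730/134217728, P(S=19)=17550/134217728, P(S=21)=2925/134217728, P(S=23)=351/134217728, P(S=25)=27/134217728, P(S=27)=1/134217728
E[|S_27|] = Σ_m |m|·P(S_27=m) = 561632400/134217728 = 35102025/8388608

Answer: 35102025/8388608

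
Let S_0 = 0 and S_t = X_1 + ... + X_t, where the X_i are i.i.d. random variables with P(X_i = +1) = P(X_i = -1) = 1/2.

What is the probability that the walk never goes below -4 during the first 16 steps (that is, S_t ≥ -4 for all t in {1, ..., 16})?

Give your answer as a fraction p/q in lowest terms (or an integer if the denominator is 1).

Let f(t,s) = #length-t paths at position s with S_1..S_t all ≥ -4.
f(t,s) = f(t-1,s-1) + f(t-1,s+1) for s ≥ -4; f(t,s) = 0 for s < -4.
t=0: f(0,0)=1
t=1: f(1,-1)=1 f(1,1)=1
t=2: f(2,-2)=1 f(2,0)=2 f(2,2)=1
t=3: f(3,-3)=1 f(3,-1)=3 f(3,1)=3 f(3,3)=1
t=4: f(4,-4)=1 f(4,-2)=4 f(4,0)=6 f(4,2)=4 f(4,4)=1
t=5: f(5,-3)=5 f(5,-1)=10 f(5,1)=10 f(5,3)=5 f(5,5)=1
t=6: f(6,-4)=5 f(6,-2)=15 f(6,0)=20 f(6,2)=15 f(6,4)=6 f(6,6)=1
t=7: f(7,-3)=20 f(7,-1)=35 f(7,1)=35 f(7,3)=21 f(7,5)=7 f(7,7)=1
t=8: f(8,-4)=20 f(8,-2)=55 f(8,0)=70 f(8,2)=56 f(8,4)=28 f(8,6)=8 f(8,8)=1
t=9: f(9,-3)=75 f(9,-1)=125 f(9,1)=126 f(9,3)=84 f(9,5)=36 f(9,7)=9 f(9,9)=1
t=10: f(10,-4)=75 f(10,-2)=200 f(10,0)=251 f(10,2)=210 f(10,4)=120 f(10,6)=45 f(10,8)=10 f(10,10)=1
t=11: f(11,-3)=275 f(11,-1)=451 f(11,1)=461 f(11,3)=330 f(11,5)=165 f(11,7)=55 f(11,9)=11 f(11,11)=1
t=12: f(12,-4)=275 f(12,-2)=726 f(12,0)=912 f(12,2)=791 f(12,4)=495 f(12,6)=220 f(12,8)=66 f(12,10)=12 f(12,12)=1
t=13: f(13,-3)=1001 f(13,-1)=1638 f(13,1)=1703 f(13,3)=1286 f(13,5)=715 f(13,7)=286 f(13,9)=78 f(13,11)=13 f(13,13)=1
t=14: f(14,-4)=1001 f(14,-2)=2639 f(14,0)=3341 f(14,2)=2989 f(14,4)=2001 f(14,6)=1001 f(14,8)=364 f(14,10)=91 f(14,12)=14 f(14,14)=1
t=15: f(15,-3)=3640 f(15,-1)=5980 f(15,1)=6330 f(15,3)=4990 f(15,5)=3002 f(15,7)=1365 f(15,9)=455 f(15,11)=105 f(15,13)=15 f(15,15)=1
t=16: f(16,-4)=3640 f(16,-2)=9620 f(16,0)=12310 f(16,2)=11320 f(16,4)=7992 f(16,6)=4367 f(16,8)=1820 f(16,10)=560 f(16,12)=120 f(16,14)=16 f(16,16)=1
Σ_s f(16,s) = 51766
P = 51766/65536 = 25883/32768

Answer: 25883/32768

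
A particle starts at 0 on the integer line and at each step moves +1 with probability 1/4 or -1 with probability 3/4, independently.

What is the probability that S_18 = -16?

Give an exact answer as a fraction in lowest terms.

Answer: 1162261467/34359738368

Derivation:
To reach position -16 after 18 steps: need 1 step of +1 and 17 steps of -1.
Number of such sequences: C(18,1) = 18
Each has probability (1/4)^1 · (3/4)^17 = 129140163/68719476736
P = 18 · 129140163/68719476736 = 1162261467/34359738368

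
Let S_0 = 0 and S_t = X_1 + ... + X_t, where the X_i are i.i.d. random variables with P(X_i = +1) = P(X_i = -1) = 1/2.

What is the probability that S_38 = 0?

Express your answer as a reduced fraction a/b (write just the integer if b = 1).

To return to 0 after 38 steps: need exactly 19 steps of +1 and 19 of -1.
Favorable paths: C(38,19) = 35345263800
Total paths: 2^38 = 274877906944
P = 35345263800/274877906944 = 4418157975/34359738368

Answer: 4418157975/34359738368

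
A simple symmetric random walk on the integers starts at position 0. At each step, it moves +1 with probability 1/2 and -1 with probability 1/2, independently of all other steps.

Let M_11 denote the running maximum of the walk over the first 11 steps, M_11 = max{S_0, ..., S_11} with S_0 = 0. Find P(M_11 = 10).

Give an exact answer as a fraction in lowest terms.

Answer: 1/2048

Derivation:
Let M_11 = max(S_0,...,S_11). Use the reflection principle: for j ≥ 1, #{paths with M_11 ≥ j} = #{S_11 ≥ j} + #{S_11 ≥ j+1}.
By reflection, #{M_11 ≥ 10} = #{S_11 ≥ 10} + #{S_11 ≥ 11} = 1 + 1 = 2.
#{M_11 ≥ 11} = #{S_11 ≥ 11} + #{S_11 ≥ 12} = 1 + 0 = 1.
#{M_11 = 10} = 2 - 1 = 1.
P(M_11 = 10) = 1/2048 = 1/2048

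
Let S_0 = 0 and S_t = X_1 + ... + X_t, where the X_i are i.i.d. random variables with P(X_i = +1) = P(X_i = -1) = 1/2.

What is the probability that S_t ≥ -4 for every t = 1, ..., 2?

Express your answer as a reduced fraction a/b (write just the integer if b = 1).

Let f(t,s) = #length-t paths at position s with S_1..S_t all ≥ -4.
f(t,s) = f(t-1,s-1) + f(t-1,s+1) for s ≥ -4; f(t,s) = 0 for s < -4.
t=0: f(0,0)=1
t=1: f(1,-1)=1 f(1,1)=1
t=2: f(2,-2)=1 f(2,0)=2 f(2,2)=1
Σ_s f(2,s) = 4
P = 4/4 = 1

Answer: 1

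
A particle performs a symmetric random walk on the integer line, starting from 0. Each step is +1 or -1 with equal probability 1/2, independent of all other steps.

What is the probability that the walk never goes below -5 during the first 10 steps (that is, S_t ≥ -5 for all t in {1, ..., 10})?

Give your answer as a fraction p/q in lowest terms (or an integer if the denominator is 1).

Answer: 957/1024

Derivation:
Let f(t,s) = #length-t paths at position s with S_1..S_t all ≥ -5.
f(t,s) = f(t-1,s-1) + f(t-1,s+1) for s ≥ -5; f(t,s) = 0 for s < -5.
t=0: f(0,0)=1
t=1: f(1,-1)=1 f(1,1)=1
t=2: f(2,-2)=1 f(2,0)=2 f(2,2)=1
t=3: f(3,-3)=1 f(3,-1)=3 f(3,1)=3 f(3,3)=1
t=4: f(4,-4)=1 f(4,-2)=4 f(4,0)=6 f(4,2)=4 f(4,4)=1
t=5: f(5,-5)=1 f(5,-3)=5 f(5,-1)=10 f(5,1)=10 f(5,3)=5 f(5,5)=1
t=6: f(6,-4)=6 f(6,-2)=15 f(6,0)=20 f(6,2)=15 f(6,4)=6 f(6,6)=1
t=7: f(7,-5)=6 f(7,-3)=21 f(7,-1)=35 f(7,1)=35 f(7,3)=21 f(7,5)=7 f(7,7)=1
t=8: f(8,-4)=27 f(8,-2)=56 f(8,0)=70 f(8,2)=56 f(8,4)=28 f(8,6)=8 f(8,8)=1
t=9: f(9,-5)=27 f(9,-3)=83 f(9,-1)=126 f(9,1)=126 f(9,3)=84 f(9,5)=36 f(9,7)=9 f(9,9)=1
t=10: f(10,-4)=110 f(10,-2)=209 f(10,0)=252 f(10,2)=210 f(10,4)=120 f(10,6)=45 f(10,8)=10 f(10,10)=1
Σ_s f(10,s) = 957
P = 957/1024 = 957/1024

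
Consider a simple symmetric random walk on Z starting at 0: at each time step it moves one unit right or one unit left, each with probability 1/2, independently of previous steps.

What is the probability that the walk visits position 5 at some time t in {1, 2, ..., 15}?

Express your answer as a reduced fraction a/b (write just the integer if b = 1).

Answer: 6885/32768

Derivation:
Count via complement. Let g(t,s) = #length-t paths at position s with S_1..S_t all ≠ 5.
g(t,s) = g(t-1,s-1) + g(t-1,s+1) for s ≠ 5; g(t,5) = 0.
t=0: g(0,0)=1
t=1: g(1,-1)=1 g(1,1)=1
t=2: g(2,-2)=1 g(2,0)=2 g(2,2)=1
t=3: g(3,-3)=1 g(3,-1)=3 g(3,1)=3 g(3,3)=1
t=4: g(4,-4)=1 g(4,-2)=4 g(4,0)=6 g(4,2)=4 g(4,4)=1
t=5: g(5,-5)=1 g(5,-3)=5 g(5,-1)=10 g(5,1)=10 g(5,3)=5
t=6: g(6,-6)=1 g(6,-4)=6 g(6,-2)=15 g(6,0)=20 g(6,2)=15 g(6,4)=5
t=7: g(7,-7)=1 g(7,-5)=7 g(7,-3)=21 g(7,-1)=35 g(7,1)=35 g(7,3)=20
t=8: g(8,-8)=1 g(8,-6)=8 g(8,-4)=28 g(8,-2)=56 g(8,0)=70 g(8,2)=55 g(8,4)=20
t=9: g(9,-9)=1 g(9,-7)=9 g(9,-5)=36 g(9,-3)=84 g(9,-1)=126 g(9,1)=125 g(9,3)=75
t=10: g(10,-10)=1 g(10,-8)=10 g(10,-6)=45 g(10,-4)=120 g(10,-2)=210 g(10,0)=251 g(10,2)=200 g(10,4)=75
t=11: g(11,-11)=1 g(11,-9)=11 g(11,-7)=55 g(11,-5)=165 g(11,-3)=330 g(11,-1)=461 g(11,1)=451 g(11,3)=275
t=12: g(12,-12)=1 g(12,-10)=12 g(12,-8)=66 g(12,-6)=220 g(12,-4)=495 g(12,-2)=791 g(12,0)=912 g(12,2)=726 g(12,4)=275
t=13: g(13,-13)=1 g(13,-11)=13 g(13,-9)=78 g(13,-7)=286 g(13,-5)=715 g(13,-3)=1286 g(13,-1)=1703 g(13,1)=1638 g(13,3)=1001
t=14: g(14,-14)=1 g(14,-12)=14 g(14,-10)=91 g(14,-8)=364 g(14,-6)=1001 g(14,-4)=2001 g(14,-2)=2989 g(14,0)=3341 g(14,2)=2639 g(14,4)=1001
t=15: g(15,-15)=1 g(15,-13)=15 g(15,-11)=105 g(15,-9)=455 g(15,-7)=1365 g(15,-5)=3002 g(15,-3)=4990 g(15,-1)=6330 g(15,1)=5980 g(15,3)=3640
Paths never hitting 5: Σ_s g(15,s) = 25883
Paths hitting 5: 2^15 - 25883 = 6885
P = 6885/32768 = 6885/32768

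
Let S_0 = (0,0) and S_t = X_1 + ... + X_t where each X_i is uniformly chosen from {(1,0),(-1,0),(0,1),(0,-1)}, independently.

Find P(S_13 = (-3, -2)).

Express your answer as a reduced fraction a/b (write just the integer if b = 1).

Let h be the number of horizontal steps (so 13-h are vertical). To end at (-3,-2) need (h-3)/2 right-steps and ((13-h)-2)/2 up-steps.
Sum over h with 3 ≤ h ≤ 11, h ≡ 1 (mod 2), 13-h ≡ 0 (mod 2):
h=3: C(13,3)·C(3,0)·C(10,4) = 286·1·210 = 60060
h=5: C(13,5)·C(5,1)·C(8,3) = 1287·5·56 = 360360
h=7: C(13,7)·C(7,2)·C(6,2) = 1716·21·15 = 540540
h=9: C(13,9)·C(9,3)·C(4,1) = 715·84·4 = 240240
h=11: C(13,11)·C(11,4)·C(2,0) = 78·330·1 = 25740
Total favorable: 1226940
Total paths: 4^13 = 67108864
P = 1226940/67108864 = 306735/16777216

Answer: 306735/16777216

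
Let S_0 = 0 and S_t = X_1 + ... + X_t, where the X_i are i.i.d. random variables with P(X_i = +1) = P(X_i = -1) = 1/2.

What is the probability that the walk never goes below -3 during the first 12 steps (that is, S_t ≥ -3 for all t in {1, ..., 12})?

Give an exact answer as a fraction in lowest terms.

Answer: 3003/4096

Derivation:
Let f(t,s) = #length-t paths at position s with S_1..S_t all ≥ -3.
f(t,s) = f(t-1,s-1) + f(t-1,s+1) for s ≥ -3; f(t,s) = 0 for s < -3.
t=0: f(0,0)=1
t=1: f(1,-1)=1 f(1,1)=1
t=2: f(2,-2)=1 f(2,0)=2 f(2,2)=1
t=3: f(3,-3)=1 f(3,-1)=3 f(3,1)=3 f(3,3)=1
t=4: f(4,-2)=4 f(4,0)=6 f(4,2)=4 f(4,4)=1
t=5: f(5,-3)=4 f(5,-1)=10 f(5,1)=10 f(5,3)=5 f(5,5)=1
t=6: f(6,-2)=14 f(6,0)=20 f(6,2)=15 f(6,4)=6 f(6,6)=1
t=7: f(7,-3)=14 f(7,-1)=34 f(7,1)=35 f(7,3)=21 f(7,5)=7 f(7,7)=1
t=8: f(8,-2)=48 f(8,0)=69 f(8,2)=56 f(8,4)=28 f(8,6)=8 f(8,8)=1
t=9: f(9,-3)=48 f(9,-1)=117 f(9,1)=125 f(9,3)=84 f(9,5)=36 f(9,7)=9 f(9,9)=1
t=10: f(10,-2)=165 f(10,0)=242 f(10,2)=209 f(10,4)=120 f(10,6)=45 f(10,8)=10 f(10,10)=1
t=11: f(11,-3)=165 f(11,-1)=407 f(11,1)=451 f(11,3)=329 f(11,5)=165 f(11,7)=55 f(11,9)=11 f(11,11)=1
t=12: f(12,-2)=572 f(12,0)=858 f(12,2)=780 f(12,4)=494 f(12,6)=220 f(12,8)=66 f(12,10)=12 f(12,12)=1
Σ_s f(12,s) = 3003
P = 3003/4096 = 3003/4096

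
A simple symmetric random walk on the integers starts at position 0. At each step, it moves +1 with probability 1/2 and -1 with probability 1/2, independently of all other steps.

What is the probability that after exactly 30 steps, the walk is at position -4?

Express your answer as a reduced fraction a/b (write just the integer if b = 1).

Answer: 59879925/536870912

Derivation:
To reach position -4 after 30 steps: need 13 steps of +1 and 17 of -1.
Favorable paths: C(30,13) = 119759850
Total paths: 2^30 = 1073741824
P = 119759850/1073741824 = 59879925/536870912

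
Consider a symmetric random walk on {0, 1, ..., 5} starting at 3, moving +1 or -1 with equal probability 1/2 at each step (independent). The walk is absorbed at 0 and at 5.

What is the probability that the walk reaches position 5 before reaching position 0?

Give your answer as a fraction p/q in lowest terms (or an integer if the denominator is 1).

Symmetric walk (p = 1/2): the harmonic-function argument gives P(hit 5 before 0 | start at 3) = a/N.
P = 3/5 = 3/5

Answer: 3/5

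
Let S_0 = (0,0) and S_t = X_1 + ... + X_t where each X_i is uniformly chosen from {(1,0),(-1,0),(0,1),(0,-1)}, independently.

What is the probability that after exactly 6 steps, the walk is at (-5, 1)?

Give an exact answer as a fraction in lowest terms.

Let h be the number of horizontal steps (so 6-h are vertical). To end at (-5,1) need (h-5)/2 right-steps and ((6-h)+1)/2 up-steps.
Sum over h with 5 ≤ h ≤ 5, h ≡ 1 (mod 2), 6-h ≡ 1 (mod 2):
h=5: C(6,5)·C(5,0)·C(1,1) = 6·1·1 = 6
Total favorable: 6
Total paths: 4^6 = 4096
P = 6/4096 = 3/2048

Answer: 3/2048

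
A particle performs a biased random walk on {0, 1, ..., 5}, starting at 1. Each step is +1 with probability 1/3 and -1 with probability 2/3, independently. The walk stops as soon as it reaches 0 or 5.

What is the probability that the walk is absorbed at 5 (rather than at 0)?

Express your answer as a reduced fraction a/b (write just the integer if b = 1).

Answer: 1/31

Derivation:
Biased walk: p = 1/3, q = 2/3, r = q/p = 2
Gambler's ruin: P(hit 5 before 0 | start at 1) = (1 - r^a)/(1 - r^N)
r^1 = 2; r^5 = 32
P = (1 - 2) / (1 - 32) = -1 / -31 = 1/31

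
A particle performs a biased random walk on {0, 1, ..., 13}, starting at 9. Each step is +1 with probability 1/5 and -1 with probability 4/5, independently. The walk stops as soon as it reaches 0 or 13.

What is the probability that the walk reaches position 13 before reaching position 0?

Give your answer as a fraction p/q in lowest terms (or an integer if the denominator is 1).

Answer: 87381/22369621

Derivation:
Biased walk: p = 1/5, q = 4/5, r = q/p = 4
Gambler's ruin: P(hit 13 before 0 | start at 9) = (1 - r^a)/(1 - r^N)
r^9 = 262144; r^13 = 67108864
P = (1 - 262144) / (1 - 67108864) = -262143 / -67108863 = 87381/22369621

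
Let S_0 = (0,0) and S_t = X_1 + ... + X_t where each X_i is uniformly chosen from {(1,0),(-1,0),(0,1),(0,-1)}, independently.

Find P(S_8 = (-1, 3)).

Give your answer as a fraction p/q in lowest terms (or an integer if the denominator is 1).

Answer: 49/2048

Derivation:
Let h be the number of horizontal steps (so 8-h are vertical). To end at (-1,3) need (h-1)/2 right-steps and ((8-h)+3)/2 up-steps.
Sum over h with 1 ≤ h ≤ 5, h ≡ 1 (mod 2), 8-h ≡ 1 (mod 2):
h=1: C(8,1)·C(1,0)·C(7,5) = 8·1·21 = 168
h=3: C(8,3)·C(3,1)·C(5,4) = 56·3·5 = 840
h=5: C(8,5)·C(5,2)·C(3,3) = 56·10·1 = 560
Total favorable: 1568
Total paths: 4^8 = 65536
P = 1568/65536 = 49/2048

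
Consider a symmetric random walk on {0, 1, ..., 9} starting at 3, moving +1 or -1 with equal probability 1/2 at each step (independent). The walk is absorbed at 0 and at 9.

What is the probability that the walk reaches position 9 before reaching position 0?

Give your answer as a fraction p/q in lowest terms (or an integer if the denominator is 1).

Symmetric walk (p = 1/2): the harmonic-function argument gives P(hit 9 before 0 | start at 3) = a/N.
P = 3/9 = 1/3

Answer: 1/3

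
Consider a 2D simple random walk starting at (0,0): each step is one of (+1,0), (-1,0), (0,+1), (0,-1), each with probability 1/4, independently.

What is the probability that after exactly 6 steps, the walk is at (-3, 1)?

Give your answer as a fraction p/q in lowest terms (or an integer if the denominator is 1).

Answer: 45/2048

Derivation:
Let h be the number of horizontal steps (so 6-h are vertical). To end at (-3,1) need (h-3)/2 right-steps and ((6-h)+1)/2 up-steps.
Sum over h with 3 ≤ h ≤ 5, h ≡ 1 (mod 2), 6-h ≡ 1 (mod 2):
h=3: C(6,3)·C(3,0)·C(3,2) = 20·1·3 = 60
h=5: C(6,5)·C(5,1)·C(1,1) = 6·5·1 = 30
Total favorable: 90
Total paths: 4^6 = 4096
P = 90/4096 = 45/2048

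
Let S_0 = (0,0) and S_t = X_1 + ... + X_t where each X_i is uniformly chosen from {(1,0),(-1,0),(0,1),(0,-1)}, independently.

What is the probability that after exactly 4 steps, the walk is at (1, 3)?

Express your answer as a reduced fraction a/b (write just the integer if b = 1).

Let h be the number of horizontal steps (so 4-h are vertical). To end at (1,3) need (h+1)/2 right-steps and ((4-h)+3)/2 up-steps.
Sum over h with 1 ≤ h ≤ 1, h ≡ 1 (mod 2), 4-h ≡ 1 (mod 2):
h=1: C(4,1)·C(1,1)·C(3,3) = 4·1·1 = 4
Total favorable: 4
Total paths: 4^4 = 256
P = 4/256 = 1/64

Answer: 1/64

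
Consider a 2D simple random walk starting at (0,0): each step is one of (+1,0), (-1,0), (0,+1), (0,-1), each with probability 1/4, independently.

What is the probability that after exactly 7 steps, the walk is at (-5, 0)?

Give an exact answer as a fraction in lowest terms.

Let h be the number of horizontal steps (so 7-h are vertical). To end at (-5,0) need (h-5)/2 right-steps and ((7-h)+0)/2 up-steps.
Sum over h with 5 ≤ h ≤ 7, h ≡ 1 (mod 2), 7-h ≡ 0 (mod 2):
h=5: C(7,5)·C(5,0)·C(2,1) = 21·1·2 = 42
h=7: C(7,7)·C(7,1)·C(0,0) = 1·7·1 = 7
Total favorable: 49
Total paths: 4^7 = 16384
P = 49/16384 = 49/16384

Answer: 49/16384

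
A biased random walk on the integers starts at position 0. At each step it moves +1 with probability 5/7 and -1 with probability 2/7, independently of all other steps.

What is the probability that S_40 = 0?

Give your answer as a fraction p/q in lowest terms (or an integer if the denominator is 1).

To be at 0 after 40 steps: need exactly 20 steps of +1 and 20 of -1.
Number of such sequences: C(40,20) = 137846528820
Each has probability (5/7)^20 · (2/7)^20 = 100000000000000000000/6366805760909027985741435139224001
P = 137846528820 · 100000000000000000000/6366805760909027985741435139224001 = 1969236126000000000000000000000/909543680129861140820205019889143

Answer: 1969236126000000000000000000000/909543680129861140820205019889143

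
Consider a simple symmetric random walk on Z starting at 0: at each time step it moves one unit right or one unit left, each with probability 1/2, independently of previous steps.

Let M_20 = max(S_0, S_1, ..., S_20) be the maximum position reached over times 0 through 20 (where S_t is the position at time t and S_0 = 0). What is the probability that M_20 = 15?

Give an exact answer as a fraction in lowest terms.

Let M_20 = max(S_0,...,S_20). Use the reflection principle: for j ≥ 1, #{paths with M_20 ≥ j} = #{S_20 ≥ j} + #{S_20 ≥ j+1}.
By reflection, #{M_20 ≥ 15} = #{S_20 ≥ 15} + #{S_20 ≥ 16} = 211 + 211 = 422.
#{M_20 ≥ 16} = #{S_20 ≥ 16} + #{S_20 ≥ 17} = 211 + 21 = 232.
#{M_20 = 15} = 422 - 232 = 190.
P(M_20 = 15) = 190/1048576 = 95/524288

Answer: 95/524288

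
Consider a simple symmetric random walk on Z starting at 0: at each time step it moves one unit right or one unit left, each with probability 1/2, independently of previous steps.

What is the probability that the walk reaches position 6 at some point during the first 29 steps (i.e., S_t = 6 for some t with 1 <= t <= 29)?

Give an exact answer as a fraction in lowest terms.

Answer: 35558423/134217728

Derivation:
Count via complement. Let g(t,s) = #length-t paths at position s with S_1..S_t all ≠ 6.
g(t,s) = g(t-1,s-1) + g(t-1,s+1) for s ≠ 6; g(t,6) = 0.
t=0: g(0,0)=1
t=1: g(1,-1)=1 g(1,1)=1
t=2: g(2,-2)=1 g(2,0)=2 g(2,2)=1
t=3: g(3,-3)=1 g(3,-1)=3 g(3,1)=3 g(3,3)=1
t=4: g(4,-4)=1 g(4,-2)=4 g(4,0)=6 g(4,2)=4 g(4,4)=1
t=5: g(5,-5)=1 g(5,-3)=5 g(5,-1)=10 g(5,1)=10 g(5,3)=5 g(5,5)=1
t=6: g(6,-6)=1 g(6,-4)=6 g(6,-2)=15 g(6,0)=20 g(6,2)=15 g(6,4)=6
t=7: g(7,-7)=1 g(7,-5)=7 g(7,-3)=21 g(7,-1)=35 g(7,1)=35 g(7,3)=21 g(7,5)=6
t=8: g(8,-8)=1 g(8,-6)=8 g(8,-4)=28 g(8,-2)=56 g(8,0)=70 g(8,2)=56 g(8,4)=27
t=9: g(9,-9)=1 g(9,-7)=9 g(9,-5)=36 g(9,-3)=84 g(9,-1)=126 g(9,1)=126 g(9,3)=83 g(9,5)=27
t=10: g(10,-10)=1 g(10,-8)=10 g(10,-6)=45 g(10,-4)=120 g(10,-2)=210 g(10,0)=252 g(10,2)=209 g(10,4)=110
t=11: g(11,-11)=1 g(11,-9)=11 g(11,-7)=55 g(11,-5)=165 g(11,-3)=330 g(11,-1)=462 g(11,1)=461 g(11,3)=319 g(11,5)=110
t=12: g(12,-12)=1 g(12,-10)=12 g(12,-8)=66 g(12,-6)=220 g(12,-4)=495 g(12,-2)=792 g(12,0)=923 g(12,2)=780 g(12,4)=429
t=13: g(13,-13)=1 g(13,-11)=13 g(13,-9)=78 g(13,-7)=286 g(13,-5)=715 g(13,-3)=1287 g(13,-1)=1715 g(13,1)=1703 g(13,3)=1209 g(13,5)=429
t=14: g(14,-14)=1 g(14,-12)=14 g(14,-10)=91 g(14,-8)=364 g(14,-6)=1001 g(14,-4)=2002 g(14,-2)=3002 g(14,0)=3418 g(14,2)=2912 g(14,4)=1638
t=15: g(15,-15)=1 g(15,-13)=15 g(15,-11)=105 g(15,-9)=455 g(15,-7)=1365 g(15,-5)=3003 g(15,-3)=5004 g(15,-1)=6420 g(15,1)=6330 g(15,3)=4550 g(15,5)=1638
t=16: g(16,-16)=1 g(16,-14)=16 g(16,-12)=120 g(16,-10)=560 g(16,-8)=1820 g(16,-6)=4368 g(16,-4)=8007 g(16,-2)=11424 g(16,0)=12750 g(16,2)=10880 g(16,4)=6188
t=17: g(17,-17)=1 g(17,-15)=17 g(17,-13)=136 g(17,-11)=680 g(17,-9)=2380 g(17,-7)=6188 g(17,-5)=12375 g(17,-3)=19431 g(17,-1)=24174 g(17,1)=23630 g(17,3)=17068 g(17,5)=6188
t=18: g(18,-18)=1 g(18,-16)=18 g(18,-14)=153 g(18,-12)=816 g(18,-10)=3060 g(18,-8)=8568 g(18,-6)=18563 g(18,-4)=31806 g(18,-2)=43605 g(18,0)=47804 g(18,2)=40698 g(18,4)=23256
t=19: g(19,-19)=1 g(19,-17)=19 g(19,-15)=171 g(19,-13)=969 g(19,-11)=3876 g(19,-9)=11628 g(19,-7)=27131 g(19,-5)=50369 g(19,-3)=75411 g(19,-1)=91409 g(19,1)=88502 g(19,3)=63954 g(19,5)=23256
t=20: g(20,-20)=1 g(20,-18)=20 g(20,-16)=190 g(20,-14)=1140 g(20,-12)=4845 g(20,-10)=15504 g(20,-8)=38759 g(20,-6)=77500 g(20,-4)=125780 g(20,-2)=166820 g(20,0)=179911 g(20,2)=152456 g(20,4)=87210
t=21: g(21,-21)=1 g(21,-19)=21 g(21,-17)=210 g(21,-15)=1330 g(21,-13)=5985 g(21,-11)=20349 g(21,-9)=54263 g(21,-7)=116259 g(21,-5)=203280 g(21,-3)=292600 g(21,-1)=346731 g(21,1)=332367 g(21,3)=239666 g(21,5)=87210
t=22: g(22,-22)=1 g(22,-20)=22 g(22,-18)=231 g(22,-16)=1540 g(22,-14)=7315 g(22,-12)=26334 g(22,-10)=74612 g(22,-8)=170522 g(22,-6)=319539 g(22,-4)=495880 g(22,-2)=639331 g(22,0)=679098 g(22,2)=572033 g(22,4)=326876
t=23: g(23,-23)=1 g(23,-21)=23 g(23,-19)=253 g(23,-17)=1771 g(23,-15)=8855 g(23,-13)=33649 g(23,-11)=100946 g(23,-9)=245134 g(23,-7)=490061 g(23,-5)=815419 g(23,-3)=1135211 g(23,-1)=1318429 g(23,1)=1251131 g(23,3)=898909 g(23,5)=326876
t=24: g(24,-24)=1 g(24,-22)=24 g(24,-20)=276 g(24,-18)=2024 g(24,-16)=10626 g(24,-14)=42504 g(24,-12)=134595 g(24,-10)=346080 g(24,-8)=735195 g(24,-6)=1305480 g(24,-4)=1950630 g(24,-2)=2453640 g(24,0)=2569560 g(24,2)=2150040 g(24,4)=1225785
t=25: g(25,-25)=1 g(25,-23)=25 g(25,-21)=300 g(25,-19)=2300 g(25,-17)=12650 g(25,-15)=53130 g(25,-13)=177099 g(25,-11)=480675 g(25,-9)=1081275 g(25,-7)=2040675 g(25,-5)=3256110 g(25,-3)=4404270 g(25,-1)=5023200 g(25,1)=4719600 g(25,3)=3375825 g(25,5)=1225785
t=26: g(26,-26)=1 g(26,-24)=26 g(26,-22)=325 g(26,-20)=2600 g(26,-18)=14950 g(26,-16)=65780 g(26,-14)=230229 g(26,-12)=657774 g(26,-10)=1561950 g(26,-8)=3121950 g(26,-6)=5296785 g(26,-4)=7660380 g(26,-2)=9427470 g(26,0)=9742800 g(26,2)=8095425 g(26,4)=4601610
t=27: g(27,-27)=1 g(27,-25)=27 g(27,-23)=351 g(27,-21)=2925 g(27,-19)=17550 g(27,-17)=80730 g(27,-15)=296009 g(27,-13)=888003 g(27,-11)=2219724 g(27,-9)=4683900 g(27,-7)=8418735 g(27,-5)=12957165 g(27,-3)=17087850 g(27,-1)=19170270 g(27,1)=17838225 g(27,3)=12697035 g(27,5)=4601610
t=28: g(28,-28)=1 g(28,-26)=28 g(28,-24)=378 g(28,-22)=3276 g(28,-20)=20475 g(28,-18)=98280 g(28,-16)=376739 g(28,-14)=1184012 g(28,-12)=3107727 g(28,-10)=6903624 g(28,-8)=13102635 g(28,-6)=21375900 g(28,-4)=30045015 g(28,-2)=36258120 g(28,0)=37008495 g(28,2)=30535260 g(28,4)=17298645
t=29: g(29,-29)=1 g(29,-27)=29 g(29,-25)=406 g(29,-23)=3654 g(29,-21)=23751 g(29,-19)=118755 g(29,-17)=475019 g(29,-15)=1560751 g(29,-13)=4291739 g(29,-11)=10011351 g(29,-9)=20006259 g(29,-7)=34478535 g(29,-5)=51420915 g(29,-3)=66303135 g(29,-1)=73266615 g(29,1)=67543755 g(29,3)=47833905 g(29,5)=17298645
Paths never hitting 6: Σ_s g(29,s) = 394637220
Paths hitting 6: 2^29 - 394637220 = 142233692
P = 142233692/536870912 = 35558423/134217728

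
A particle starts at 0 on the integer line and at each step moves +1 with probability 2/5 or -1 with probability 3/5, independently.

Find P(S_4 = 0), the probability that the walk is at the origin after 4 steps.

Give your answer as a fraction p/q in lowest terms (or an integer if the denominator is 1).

To be at 0 after 4 steps: need exactly 2 steps of +1 and 2 of -1.
Number of such sequences: C(4,2) = 6
Each has probability (2/5)^2 · (3/5)^2 = 36/625
P = 6 · 36/625 = 216/625

Answer: 216/625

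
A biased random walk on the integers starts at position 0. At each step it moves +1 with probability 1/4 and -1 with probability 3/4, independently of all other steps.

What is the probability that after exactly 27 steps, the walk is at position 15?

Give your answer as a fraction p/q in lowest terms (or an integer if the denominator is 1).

Answer: 107895645/9007199254740992

Derivation:
To reach position 15 after 27 steps: need 21 steps of +1 and 6 steps of -1.
Number of such sequences: C(27,21) = 296010
Each has probability (1/4)^21 · (3/4)^6 = 729/18014398509481984
P = 296010 · 729/18014398509481984 = 107895645/9007199254740992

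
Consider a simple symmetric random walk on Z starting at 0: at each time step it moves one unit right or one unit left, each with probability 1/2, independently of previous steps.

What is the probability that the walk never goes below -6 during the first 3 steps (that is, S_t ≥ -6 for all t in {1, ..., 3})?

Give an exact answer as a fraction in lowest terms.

Answer: 1

Derivation:
Let f(t,s) = #length-t paths at position s with S_1..S_t all ≥ -6.
f(t,s) = f(t-1,s-1) + f(t-1,s+1) for s ≥ -6; f(t,s) = 0 for s < -6.
t=0: f(0,0)=1
t=1: f(1,-1)=1 f(1,1)=1
t=2: f(2,-2)=1 f(2,0)=2 f(2,2)=1
t=3: f(3,-3)=1 f(3,-1)=3 f(3,1)=3 f(3,3)=1
Σ_s f(3,s) = 8
P = 8/8 = 1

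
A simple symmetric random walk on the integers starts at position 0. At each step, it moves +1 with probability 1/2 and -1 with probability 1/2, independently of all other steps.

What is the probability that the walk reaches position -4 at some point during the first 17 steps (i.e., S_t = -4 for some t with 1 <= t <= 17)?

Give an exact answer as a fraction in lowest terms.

Count via complement. Let g(t,s) = #length-t paths at position s with S_1..S_t all ≠ -4.
g(t,s) = g(t-1,s-1) + g(t-1,s+1) for s ≠ -4; g(t,-4) = 0.
t=0: g(0,0)=1
t=1: g(1,-1)=1 g(1,1)=1
t=2: g(2,-2)=1 g(2,0)=2 g(2,2)=1
t=3: g(3,-3)=1 g(3,-1)=3 g(3,1)=3 g(3,3)=1
t=4: g(4,-2)=4 g(4,0)=6 g(4,2)=4 g(4,4)=1
t=5: g(5,-3)=4 g(5,-1)=10 g(5,1)=10 g(5,3)=5 g(5,5)=1
t=6: g(6,-2)=14 g(6,0)=20 g(6,2)=15 g(6,4)=6 g(6,6)=1
t=7: g(7,-3)=14 g(7,-1)=34 g(7,1)=35 g(7,3)=21 g(7,5)=7 g(7,7)=1
t=8: g(8,-2)=48 g(8,0)=69 g(8,2)=56 g(8,4)=28 g(8,6)=8 g(8,8)=1
t=9: g(9,-3)=48 g(9,-1)=117 g(9,1)=125 g(9,3)=84 g(9,5)=36 g(9,7)=9 g(9,9)=1
t=10: g(10,-2)=165 g(10,0)=242 g(10,2)=209 g(10,4)=120 g(10,6)=45 g(10,8)=10 g(10,10)=1
t=11: g(11,-3)=165 g(11,-1)=407 g(11,1)=451 g(11,3)=329 g(11,5)=165 g(11,7)=55 g(11,9)=11 g(11,11)=1
t=12: g(12,-2)=572 g(12,0)=858 g(12,2)=780 g(12,4)=494 g(12,6)=220 g(12,8)=66 g(12,10)=12 g(12,12)=1
t=13: g(13,-3)=572 g(13,-1)=1430 g(13,1)=1638 g(13,3)=1274 g(13,5)=714 g(13,7)=286 g(13,9)=78 g(13,11)=13 g(13,13)=1
t=14: g(14,-2)=2002 g(14,0)=3068 g(14,2)=2912 g(14,4)=1988 g(14,6)=1000 g(14,8)=364 g(14,10)=91 g(14,12)=14 g(14,14)=1
t=15: g(15,-3)=2002 g(15,-1)=5070 g(15,1)=5980 g(15,3)=4900 g(15,5)=2988 g(15,7)=1364 g(15,9)=455 g(15,11)=105 g(15,13)=15 g(15,15)=1
t=16: g(16,-2)=7072 g(16,0)=11050 g(16,2)=10880 g(16,4)=7888 g(16,6)=4352 g(16,8)=1819 g(16,10)=560 g(16,12)=120 g(16,14)=16 g(16,16)=1
t=17: g(17,-3)=7072 g(17,-1)=18122 g(17,1)=21930 g(17,3)=18768 g(17,5)=12240 g(17,7)=6171 g(17,9)=2379 g(17,11)=680 g(17,13)=136 g(17,15)=17 g(17,17)=1
Paths never hitting -4: Σ_s g(17,s) = 87516
Paths hitting -4: 2^17 - 87516 = 43556
P = 43556/131072 = 10889/32768

Answer: 10889/32768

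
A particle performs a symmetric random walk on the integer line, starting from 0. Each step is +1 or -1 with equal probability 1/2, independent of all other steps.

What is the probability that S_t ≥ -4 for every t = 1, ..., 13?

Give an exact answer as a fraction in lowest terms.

Answer: 6721/8192

Derivation:
Let f(t,s) = #length-t paths at position s with S_1..S_t all ≥ -4.
f(t,s) = f(t-1,s-1) + f(t-1,s+1) for s ≥ -4; f(t,s) = 0 for s < -4.
t=0: f(0,0)=1
t=1: f(1,-1)=1 f(1,1)=1
t=2: f(2,-2)=1 f(2,0)=2 f(2,2)=1
t=3: f(3,-3)=1 f(3,-1)=3 f(3,1)=3 f(3,3)=1
t=4: f(4,-4)=1 f(4,-2)=4 f(4,0)=6 f(4,2)=4 f(4,4)=1
t=5: f(5,-3)=5 f(5,-1)=10 f(5,1)=10 f(5,3)=5 f(5,5)=1
t=6: f(6,-4)=5 f(6,-2)=15 f(6,0)=20 f(6,2)=15 f(6,4)=6 f(6,6)=1
t=7: f(7,-3)=20 f(7,-1)=35 f(7,1)=35 f(7,3)=21 f(7,5)=7 f(7,7)=1
t=8: f(8,-4)=20 f(8,-2)=55 f(8,0)=70 f(8,2)=56 f(8,4)=28 f(8,6)=8 f(8,8)=1
t=9: f(9,-3)=75 f(9,-1)=125 f(9,1)=126 f(9,3)=84 f(9,5)=36 f(9,7)=9 f(9,9)=1
t=10: f(10,-4)=75 f(10,-2)=200 f(10,0)=251 f(10,2)=210 f(10,4)=120 f(10,6)=45 f(10,8)=10 f(10,10)=1
t=11: f(11,-3)=275 f(11,-1)=451 f(11,1)=461 f(11,3)=330 f(11,5)=165 f(11,7)=55 f(11,9)=11 f(11,11)=1
t=12: f(12,-4)=275 f(12,-2)=726 f(12,0)=912 f(12,2)=791 f(12,4)=495 f(12,6)=220 f(12,8)=66 f(12,10)=12 f(12,12)=1
t=13: f(13,-3)=1001 f(13,-1)=1638 f(13,1)=1703 f(13,3)=1286 f(13,5)=715 f(13,7)=286 f(13,9)=78 f(13,11)=13 f(13,13)=1
Σ_s f(13,s) = 6721
P = 6721/8192 = 6721/8192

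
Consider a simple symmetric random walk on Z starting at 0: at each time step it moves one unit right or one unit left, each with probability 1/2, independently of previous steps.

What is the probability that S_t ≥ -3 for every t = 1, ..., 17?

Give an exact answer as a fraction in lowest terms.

Let f(t,s) = #length-t paths at position s with S_1..S_t all ≥ -3.
f(t,s) = f(t-1,s-1) + f(t-1,s+1) for s ≥ -3; f(t,s) = 0 for s < -3.
t=0: f(0,0)=1
t=1: f(1,-1)=1 f(1,1)=1
t=2: f(2,-2)=1 f(2,0)=2 f(2,2)=1
t=3: f(3,-3)=1 f(3,-1)=3 f(3,1)=3 f(3,3)=1
t=4: f(4,-2)=4 f(4,0)=6 f(4,2)=4 f(4,4)=1
t=5: f(5,-3)=4 f(5,-1)=10 f(5,1)=10 f(5,3)=5 f(5,5)=1
t=6: f(6,-2)=14 f(6,0)=20 f(6,2)=15 f(6,4)=6 f(6,6)=1
t=7: f(7,-3)=14 f(7,-1)=34 f(7,1)=35 f(7,3)=21 f(7,5)=7 f(7,7)=1
t=8: f(8,-2)=48 f(8,0)=69 f(8,2)=56 f(8,4)=28 f(8,6)=8 f(8,8)=1
t=9: f(9,-3)=48 f(9,-1)=117 f(9,1)=125 f(9,3)=84 f(9,5)=36 f(9,7)=9 f(9,9)=1
t=10: f(10,-2)=165 f(10,0)=242 f(10,2)=209 f(10,4)=120 f(10,6)=45 f(10,8)=10 f(10,10)=1
t=11: f(11,-3)=165 f(11,-1)=407 f(11,1)=451 f(11,3)=329 f(11,5)=165 f(11,7)=55 f(11,9)=11 f(11,11)=1
t=12: f(12,-2)=572 f(12,0)=858 f(12,2)=780 f(12,4)=494 f(12,6)=220 f(12,8)=66 f(12,10)=12 f(12,12)=1
t=13: f(13,-3)=572 f(13,-1)=1430 f(13,1)=1638 f(13,3)=1274 f(13,5)=714 f(13,7)=286 f(13,9)=78 f(13,11)=13 f(13,13)=1
t=14: f(14,-2)=2002 f(14,0)=3068 f(14,2)=2912 f(14,4)=1988 f(14,6)=1000 f(14,8)=364 f(14,10)=91 f(14,12)=14 f(14,14)=1
t=15: f(15,-3)=2002 f(15,-1)=5070 f(15,1)=5980 f(15,3)=4900 f(15,5)=2988 f(15,7)=1364 f(15,9)=455 f(15,11)=105 f(15,13)=15 f(15,15)=1
t=16: f(16,-2)=7072 f(16,0)=11050 f(16,2)=10880 f(16,4)=7888 f(16,6)=4352 f(16,8)=1819 f(16,10)=560 f(16,12)=120 f(16,14)=16 f(16,16)=1
t=17: f(17,-3)=7072 f(17,-1)=18122 f(17,1)=21930 f(17,3)=18768 f(17,5)=12240 f(17,7)=6171 f(17,9)=2379 f(17,11)=680 f(17,13)=136 f(17,15)=17 f(17,17)=1
Σ_s f(17,s) = 87516
P = 87516/131072 = 21879/32768

Answer: 21879/32768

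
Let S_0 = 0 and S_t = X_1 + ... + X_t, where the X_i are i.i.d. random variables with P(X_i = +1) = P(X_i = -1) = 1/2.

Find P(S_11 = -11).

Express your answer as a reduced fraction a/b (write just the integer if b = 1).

To reach position -11 after 11 steps: need 0 steps of +1 and 11 of -1.
Favorable paths: C(11,0) = 1
Total paths: 2^11 = 2048
P = 1/2048 = 1/2048

Answer: 1/2048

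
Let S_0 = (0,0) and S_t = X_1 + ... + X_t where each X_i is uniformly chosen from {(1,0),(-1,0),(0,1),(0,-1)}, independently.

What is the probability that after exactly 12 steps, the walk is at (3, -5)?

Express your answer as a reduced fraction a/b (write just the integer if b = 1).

Let h be the number of horizontal steps (so 12-h are vertical). To end at (3,-5) need (h+3)/2 right-steps and ((12-h)-5)/2 up-steps.
Sum over h with 3 ≤ h ≤ 7, h ≡ 1 (mod 2), 12-h ≡ 1 (mod 2):
h=3: C(12,3)·C(3,3)·C(9,2) = 220·1·36 = 7920
h=5: C(12,5)·C(5,4)·C(7,1) = 792·5·7 = 27720
h=7: C(12,7)·C(7,5)·C(5,0) = 792·21·1 = 16632
Total favorable: 52272
Total paths: 4^12 = 16777216
P = 52272/16777216 = 3267/1048576

Answer: 3267/1048576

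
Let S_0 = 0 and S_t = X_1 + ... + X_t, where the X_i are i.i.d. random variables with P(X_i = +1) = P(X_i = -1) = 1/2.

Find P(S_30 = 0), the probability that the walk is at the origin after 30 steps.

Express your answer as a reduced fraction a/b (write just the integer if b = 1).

To return to 0 after 30 steps: need exactly 15 steps of +1 and 15 of -1.
Favorable paths: C(30,15) = 155117520
Total paths: 2^30 = 1073741824
P = 155117520/1073741824 = 9694845/67108864

Answer: 9694845/67108864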